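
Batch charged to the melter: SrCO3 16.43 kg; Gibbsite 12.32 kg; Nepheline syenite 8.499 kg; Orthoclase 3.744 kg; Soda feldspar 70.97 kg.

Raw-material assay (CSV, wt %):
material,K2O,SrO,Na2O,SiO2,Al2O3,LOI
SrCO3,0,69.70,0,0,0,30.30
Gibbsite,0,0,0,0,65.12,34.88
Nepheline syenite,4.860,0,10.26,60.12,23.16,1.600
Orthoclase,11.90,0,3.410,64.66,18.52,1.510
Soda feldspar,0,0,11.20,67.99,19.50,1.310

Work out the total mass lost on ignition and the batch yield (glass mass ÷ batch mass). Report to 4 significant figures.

LOI loss = 10.40 kg; glass = 101.6 kg; yield = 90.71%

The whole derivation holds full precision at each step — values along the way are printed, with 4-significant-digit rounding, between the steps; each reported value is rounded a single time. The derived quantities, including the totals, yield, the five compositions, LOI, glass mass, are carried from the weighed amounts for 101.6 kg of glass at exact precision as written in problem or answer.
Material-by-material LOI:
  SrCO3: 16.43 × 0.3030 = 4.978 kg
  Gibbsite: 12.32 × 0.3488 = 4.297 kg
  Nepheline syenite: 8.499 × 0.01600 = 0.1360 kg
  Orthoclase: 3.744 × 0.01510 = 0.05653 kg
  Soda feldspar: 70.97 × 0.01310 = 0.9297 kg
Total LOI = 10.40 kg
Glass = batch − LOI = 112.0 − 10.40 = 101.6 kg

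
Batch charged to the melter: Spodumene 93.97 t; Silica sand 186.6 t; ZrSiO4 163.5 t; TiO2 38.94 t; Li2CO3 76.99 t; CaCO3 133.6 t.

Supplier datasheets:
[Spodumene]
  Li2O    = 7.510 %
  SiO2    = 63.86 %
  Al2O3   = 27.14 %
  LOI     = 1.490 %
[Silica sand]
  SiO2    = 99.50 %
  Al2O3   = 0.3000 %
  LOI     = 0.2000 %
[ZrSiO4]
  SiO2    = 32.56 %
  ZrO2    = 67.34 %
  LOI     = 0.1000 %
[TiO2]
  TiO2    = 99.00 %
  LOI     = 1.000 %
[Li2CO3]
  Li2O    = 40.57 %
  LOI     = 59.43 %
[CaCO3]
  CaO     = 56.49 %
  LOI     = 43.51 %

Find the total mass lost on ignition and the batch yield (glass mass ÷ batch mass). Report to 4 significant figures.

LOI loss = 106.2 t; glass = 587.4 t; yield = 84.69%

Intermediates appear (rounded to 4 significant figures) at each printed step. All arithmetic carries exact precision at each step; each reported figure takes just one rounding; all derived quantities, which include the totals, ignition loss, the yield, net glass mass, the six compositions, are carried at full precision, as quoted within the problem or the answer, from the batch weights for 587.4 t of glass.
Material-by-material LOI:
  Spodumene: 93.97 × 0.01490 = 1.400 t
  Silica sand: 186.6 × 0.002000 = 0.3732 t
  ZrSiO4: 163.5 × 0.001000 = 0.1635 t
  TiO2: 38.94 × 0.01000 = 0.3894 t
  Li2CO3: 76.99 × 0.5943 = 45.76 t
  CaCO3: 133.6 × 0.4351 = 58.13 t
Total LOI = 106.2 t
Glass = batch − LOI = 693.6 − 106.2 = 587.4 t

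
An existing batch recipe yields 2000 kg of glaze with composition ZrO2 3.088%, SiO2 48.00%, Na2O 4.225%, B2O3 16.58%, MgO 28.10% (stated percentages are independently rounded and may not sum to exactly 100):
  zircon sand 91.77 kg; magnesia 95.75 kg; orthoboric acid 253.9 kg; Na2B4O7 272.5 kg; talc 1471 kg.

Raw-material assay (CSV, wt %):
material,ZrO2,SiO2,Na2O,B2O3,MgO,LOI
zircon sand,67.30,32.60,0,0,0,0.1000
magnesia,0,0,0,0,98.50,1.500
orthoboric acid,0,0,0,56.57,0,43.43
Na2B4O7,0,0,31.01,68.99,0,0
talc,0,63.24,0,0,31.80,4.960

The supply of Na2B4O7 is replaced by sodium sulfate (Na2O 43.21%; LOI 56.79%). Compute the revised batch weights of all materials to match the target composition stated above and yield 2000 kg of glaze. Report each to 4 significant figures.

Values along the way are displayed rounded to 4 significant figures in the working; the whole derivation runs at full float precision throughout; exactly one rounding goes into each reported number. Derived quantities (five oxide percentages, yield, totals, ignition loss, net glass mass) are rebuilt using the weight values per 2000 kg of glass at full precision as set out in either problem or answer.
Per-oxide target masses for 2000 kg glaze:
  ZrO2: 3.088% × 2000 = 61.76 kg
  SiO2: 48.00% × 2000 = 960.0 kg
  Na2O: 4.225% × 2000 = 84.50 kg
  B2O3: 16.58% × 2000 = 331.6 kg
  MgO: 28.10% × 2000 = 562.0 kg
Oxide-by-oxide audit per the reported batch figures, under the basis named above (every target is met by its sum inside rounding margins):
  ZrO2: 91.77·0.6730 = 61.76 kg (target 61.76 kg)
  SiO2: 91.77·0.3260 + 1471·0.6324 = 960.2 kg (target 960.0 kg)
  Na2O: 195.6·0.4321 = 84.52 kg (target 84.50 kg)
  B2O3: 586.2·0.5657 = 331.6 kg (target 331.6 kg)
  MgO: 95.75·0.9850 + 1471·0.3180 = 562.1 kg (target 562.0 kg)
Glass-mass closure: total charge less LOI = 2000 kg (summing oxide targets gives 2000 kg; basis as stated: 2000 kg — gaps are rounding artifacts).
Summing the batch: Σ batch = 2440 kg; ignition loss, Σ(batch × LOI) = 440.2 kg; glass ÷ batch gives a yield of 81.96%.

Revised batch per 2000 kg glaze:
  zircon sand: 91.77 kg
  magnesia: 95.75 kg
  orthoboric acid: 586.2 kg
  sodium sulfate: 195.6 kg
  talc: 1471 kg
Total batch = 2440 kg; LOI loss = 440.2 kg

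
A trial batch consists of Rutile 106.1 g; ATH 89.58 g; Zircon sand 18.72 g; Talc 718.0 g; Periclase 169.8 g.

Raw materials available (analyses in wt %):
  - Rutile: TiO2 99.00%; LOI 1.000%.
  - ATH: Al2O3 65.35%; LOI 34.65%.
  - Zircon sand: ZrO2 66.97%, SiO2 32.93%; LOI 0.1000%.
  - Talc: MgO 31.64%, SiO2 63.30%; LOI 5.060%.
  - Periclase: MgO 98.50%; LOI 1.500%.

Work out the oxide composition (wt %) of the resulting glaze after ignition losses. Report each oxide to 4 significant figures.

Full precision is maintained throughout. The intermediate values are shown, rounded to 4 significant figures, on the page. Every reported result is rounded a single time — all derived quantities are carried from the weighed amounts at 1031 g of glass at full float precision (the yield, LOI, totals, glass mass, the five compositions) exactly as shown in the problem or answer text.
Oxide-by-oxide delivered mass:
  Al2O3: 89.58·0.6535 = 58.54 g
  TiO2: 106.1·0.9900 = 105.0 g
  ZrO2: 18.72·0.6697 = 12.54 g
  MgO: 718.0·0.3164 + 169.8·0.9850 = 394.4 g
  SiO2: 18.72·0.3293 + 718.0·0.6330 = 460.7 g
LOI: 106.1·0.01000 + 89.58·0.3465 + 18.72·0.001000 + 718.0·0.05060 + 169.8·0.01500 = 71.00 g
batch − LOI leaves glass = 1102 − 71.00 = 1031 g (= the summed oxide contributions)
percent share: oxide ÷ glass, ×100

Glass mass = 1031 g (batch 1102 − LOI 71.00).
Composition: Al2O3 5.677%, TiO2 10.19%, ZrO2 1.216%, MgO 38.25%, SiO2 44.67%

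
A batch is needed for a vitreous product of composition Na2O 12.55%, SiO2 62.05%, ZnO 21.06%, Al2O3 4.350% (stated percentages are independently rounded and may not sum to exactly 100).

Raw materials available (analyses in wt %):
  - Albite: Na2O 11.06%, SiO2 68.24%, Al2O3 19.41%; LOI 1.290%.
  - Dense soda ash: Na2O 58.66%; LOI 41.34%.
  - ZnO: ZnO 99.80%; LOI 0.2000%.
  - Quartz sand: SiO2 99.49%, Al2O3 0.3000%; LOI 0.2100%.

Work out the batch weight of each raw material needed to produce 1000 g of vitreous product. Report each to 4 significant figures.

Batch per 1000 g vitreous product:
  Albite: 216.8 g
  Dense soda ash: 173.1 g
  ZnO: 211.0 g
  Quartz sand: 475.0 g
Total batch = 1076 g; LOI loss = 75.78 g; yield = 92.96%

The working math holds full float precision throughout; in-progress results appear, rounded to 4 significant figures, on the page. Every reported result is rounded exactly once; all derived quantities are recomputed from the weighed amounts at 1000 g of glass at full precision (the four compositions, yield, net glass mass, the totals, LOI), exactly as shown in the question or the answer.
Oxide-by-oxide targets in 1000 g vitreous product:
  Na2O: 12.55% × 1000 = 125.5 g
  SiO2: 62.05% × 1000 = 620.5 g
  ZnO: 21.06% × 1000 = 210.6 g
  Al2O3: 4.350% × 1000 = 43.50 g
Sums-versus-targets review from the weights as reported, per the basis as stated (oxide sums agree with the targets up to rounding of the answer):
  Na2O: 216.8·0.1106 + 173.1·0.5866 = 125.5 g (target 125.5 g)
  SiO2: 216.8·0.6824 + 475.0·0.9949 = 620.5 g (target 620.5 g)
  ZnO: 211.0·0.9980 = 210.6 g (target 210.6 g)
  Al2O3: 216.8·0.1941 + 475.0·0.003000 = 43.51 g (target 43.50 g)
Auditing the glass mass value: batch Σ − ignition loss = 1000 g (the targets, summed, come to 1000 g; basis as stated: 1000 g — any gap is answer rounding).
Adding the batch up: Σ batch = 1076 g; ignition loss, Σ(batch × LOI) = 75.78 g; glass ÷ batch gives a yield of 92.96%.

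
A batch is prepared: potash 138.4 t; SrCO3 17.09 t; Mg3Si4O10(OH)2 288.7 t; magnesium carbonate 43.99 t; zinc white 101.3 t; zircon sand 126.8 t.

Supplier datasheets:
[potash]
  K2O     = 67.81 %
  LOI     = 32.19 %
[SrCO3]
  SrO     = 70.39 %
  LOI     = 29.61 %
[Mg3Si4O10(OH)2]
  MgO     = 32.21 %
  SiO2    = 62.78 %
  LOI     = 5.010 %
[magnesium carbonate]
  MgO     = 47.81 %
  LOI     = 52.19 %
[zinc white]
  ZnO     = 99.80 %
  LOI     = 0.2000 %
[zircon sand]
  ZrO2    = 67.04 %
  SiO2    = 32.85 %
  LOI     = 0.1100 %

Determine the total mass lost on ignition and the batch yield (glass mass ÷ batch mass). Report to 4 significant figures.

Values along the way are displayed rounded to 4 significant figures alongside each step; each numeric step carries exact precision in every operation; every reported result is rounded exactly once; derived quantities (the six compositions, net glass mass, LOI, yield, totals) are recomputed in full float precision using the weight values on 628.9 t of glass as quoted within the question or the answer.
Each material's LOI contribution:
  potash: 138.4 × 0.3219 = 44.55 t
  SrCO3: 17.09 × 0.2961 = 5.060 t
  Mg3Si4O10(OH)2: 288.7 × 0.05010 = 14.46 t
  magnesium carbonate: 43.99 × 0.5219 = 22.96 t
  zinc white: 101.3 × 0.002000 = 0.2026 t
  zircon sand: 126.8 × 0.001100 = 0.1395 t
Total LOI = 87.38 t
Glass = batch − LOI = 716.3 − 87.38 = 628.9 t

LOI loss = 87.38 t; glass = 628.9 t; yield = 87.80%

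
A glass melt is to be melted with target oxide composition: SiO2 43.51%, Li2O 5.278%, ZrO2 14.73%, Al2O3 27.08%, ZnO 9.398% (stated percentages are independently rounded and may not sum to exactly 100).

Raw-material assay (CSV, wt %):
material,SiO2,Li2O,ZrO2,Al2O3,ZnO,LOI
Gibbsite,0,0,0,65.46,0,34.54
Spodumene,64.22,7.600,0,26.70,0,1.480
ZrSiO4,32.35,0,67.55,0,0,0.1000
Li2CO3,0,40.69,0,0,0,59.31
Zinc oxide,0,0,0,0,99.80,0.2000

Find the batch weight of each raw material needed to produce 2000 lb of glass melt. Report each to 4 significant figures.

Batch per 2000 lb glass melt:
  Gibbsite: 364.3 lb
  Spodumene: 1135 lb
  ZrSiO4: 436.1 lb
  Li2CO3: 47.37 lb
  Zinc oxide: 188.3 lb
Total batch = 2171 lb; LOI loss = 171.5 lb; yield = 92.10%

Each numeric step carries full precision from start to finish. Values along the way are printed with 4-significant-digit rounding in the printout; each reported figure takes a single rounding. The derived quantities are re-derived in full float precision (ignition loss, the yield, net glass mass, totals, the five compositions) using the weight values at 2000 lb of glass exactly as printed in the problem or the answer.
Target masses of each oxide per 2000 lb glass melt:
  SiO2: 43.51% × 2000 = 870.2 lb
  Li2O: 5.278% × 2000 = 105.6 lb
  ZrO2: 14.73% × 2000 = 294.6 lb
  Al2O3: 27.08% × 2000 = 541.6 lb
  ZnO: 9.398% × 2000 = 188.0 lb
Checking each oxide sum working from each reported weight, per the basis as stated (delivered sums recover each target within answer rounding):
  SiO2: 1135·0.6422 + 436.1·0.3235 = 870.0 lb (target 870.2 lb)
  Li2O: 1135·0.07600 + 47.37·0.4069 = 105.5 lb (target 105.6 lb)
  ZrO2: 436.1·0.6755 = 294.6 lb (target 294.6 lb)
  Al2O3: 364.3·0.6546 + 1135·0.2670 = 541.5 lb (target 541.6 lb)
  ZnO: 188.3·0.9980 = 187.9 lb (target 188.0 lb)
Glass mass check: net batch after ignition = 2000 lb (per-oxide target masses sum to 2000 lb; with the basis standing at 2000 lb — any gap is answer rounding).
Total batch = Σ batch = 2171 lb; LOI loss = Σ batch·LOI = 171.5 lb; as yield: glass ÷ batch → 92.10%.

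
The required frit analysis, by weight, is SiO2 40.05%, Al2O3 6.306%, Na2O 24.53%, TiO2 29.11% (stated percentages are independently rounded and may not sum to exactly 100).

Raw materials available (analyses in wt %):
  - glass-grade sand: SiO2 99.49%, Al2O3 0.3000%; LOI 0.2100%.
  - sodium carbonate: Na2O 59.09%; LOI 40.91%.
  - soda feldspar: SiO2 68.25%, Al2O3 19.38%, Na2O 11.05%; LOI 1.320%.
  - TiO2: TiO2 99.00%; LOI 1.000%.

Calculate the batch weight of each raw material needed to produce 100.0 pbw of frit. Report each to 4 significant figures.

The working math keeps full float precision through the solve — mid-chain values are printed (rounded to four significant figures) within the worked lines. Every reported number is rounded only once — all derived quantities are computed in exact precision (net glass mass, LOI, four oxide percentages, the yield, totals) starting from the weights at 100.0 pbw of glass as given in question or answer.
Oxide mass targets, per 100.0 pbw frit:
  SiO2: 40.05% × 100.0 = 40.05 pbw
  Al2O3: 6.306% × 100.0 = 6.306 pbw
  Na2O: 24.53% × 100.0 = 24.53 pbw
  TiO2: 29.11% × 100.0 = 29.11 pbw
Checking each oxide sum per the reported batch figures, per the basis as stated (oxide sums agree with the targets net of answer rounding effects):
  SiO2: 18.13·0.9949 + 32.26·0.6825 = 40.05 pbw (target 40.05 pbw)
  Al2O3: 18.13·0.003000 + 32.26·0.1938 = 6.306 pbw (target 6.306 pbw)
  Na2O: 35.48·0.5909 + 32.26·0.1105 = 24.53 pbw (target 24.53 pbw)
  TiO2: 29.40·0.9900 = 29.11 pbw (target 29.11 pbw)
Glass-mass sanity pass: total batch − LOI = 100.0 pbw (the targets, summed, come to 100.0 pbw; versus the stated basis of 100.0 pbw — rounding explains the deltas).
Batch grand total — Σ batch = 115.3 pbw; LOI loss = Σ batch·LOI = 15.27 pbw; yield, glass over the total, = 86.75%.

Batch per 100.0 pbw frit:
  glass-grade sand: 18.13 pbw
  sodium carbonate: 35.48 pbw
  soda feldspar: 32.26 pbw
  TiO2: 29.40 pbw
Total batch = 115.3 pbw; LOI loss = 15.27 pbw; yield = 86.75%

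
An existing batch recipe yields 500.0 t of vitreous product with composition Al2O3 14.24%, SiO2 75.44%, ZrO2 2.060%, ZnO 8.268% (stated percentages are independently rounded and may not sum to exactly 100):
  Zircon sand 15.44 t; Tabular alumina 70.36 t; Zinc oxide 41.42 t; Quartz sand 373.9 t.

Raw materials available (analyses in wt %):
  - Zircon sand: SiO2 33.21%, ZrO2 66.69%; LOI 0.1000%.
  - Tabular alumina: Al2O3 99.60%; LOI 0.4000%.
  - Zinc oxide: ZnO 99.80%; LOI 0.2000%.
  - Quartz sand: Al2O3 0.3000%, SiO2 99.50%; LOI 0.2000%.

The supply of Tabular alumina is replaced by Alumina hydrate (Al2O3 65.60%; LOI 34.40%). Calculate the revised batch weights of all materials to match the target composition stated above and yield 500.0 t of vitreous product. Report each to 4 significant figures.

Revised batch per 500.0 t vitreous product:
  Zircon sand: 15.44 t
  Alumina hydrate: 106.8 t
  Zinc oxide: 41.42 t
  Quartz sand: 373.9 t
Total batch = 537.6 t; LOI loss = 37.59 t

Mid-chain values are displayed rounded to 4 significant figures when written out; every computation runs at full precision in all steps — each reported figure sees exactly one rounding; derived quantities (four oxide percentages, the yield, ignition loss, net glass mass, the totals) are recomputed from the batch weights on 500.0 t of glass at exact precision, as given in either problem or answer.
Per-oxide target masses for 500.0 t vitreous product:
  Al2O3: 14.24% × 500.0 = 71.20 t
  SiO2: 75.44% × 500.0 = 377.2 t
  ZrO2: 2.060% × 500.0 = 10.30 t
  ZnO: 8.268% × 500.0 = 41.34 t
Verifying the oxide balance from the weights as reported, under the basis named above (target by target, the sums agree exact up to rounding of places):
  Al2O3: 106.8·0.6560 + 373.9·0.003000 = 71.18 t (target 71.20 t)
  SiO2: 15.44·0.3321 + 373.9·0.9950 = 377.2 t (target 377.2 t)
  ZrO2: 15.44·0.6669 = 10.30 t (target 10.30 t)
  ZnO: 41.42·0.9980 = 41.34 t (target 41.34 t)
Auditing the glass mass value: total charge less LOI = 500.0 t (the Σ of target masses is 500.0 t; with the basis standing at 500.0 t — deltas are rounding alone).
Total batch = Σ batch = 537.6 t; the LOI term Σ batch·LOI equals 37.59 t; yield: glass divided by total = 93.01%.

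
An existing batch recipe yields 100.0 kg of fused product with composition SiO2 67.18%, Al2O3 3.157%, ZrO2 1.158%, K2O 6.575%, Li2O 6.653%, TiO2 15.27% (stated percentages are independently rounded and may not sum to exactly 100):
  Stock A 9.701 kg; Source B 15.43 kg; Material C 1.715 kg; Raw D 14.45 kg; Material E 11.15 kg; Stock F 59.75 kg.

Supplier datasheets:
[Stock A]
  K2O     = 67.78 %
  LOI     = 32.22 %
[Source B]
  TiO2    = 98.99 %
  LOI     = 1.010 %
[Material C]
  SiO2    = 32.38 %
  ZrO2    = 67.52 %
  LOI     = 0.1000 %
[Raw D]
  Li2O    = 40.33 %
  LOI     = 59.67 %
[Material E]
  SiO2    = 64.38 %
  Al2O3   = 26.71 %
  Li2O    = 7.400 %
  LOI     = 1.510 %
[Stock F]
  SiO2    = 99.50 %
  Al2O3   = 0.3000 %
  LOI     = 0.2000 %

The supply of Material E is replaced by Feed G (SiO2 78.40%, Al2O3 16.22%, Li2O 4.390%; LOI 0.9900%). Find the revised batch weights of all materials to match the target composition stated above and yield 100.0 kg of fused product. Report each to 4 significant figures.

Revised batch per 100.0 kg fused product:
  Stock A: 9.701 kg
  Source B: 15.43 kg
  Material C: 1.715 kg
  Raw D: 14.48 kg
  Feed G: 18.49 kg
  Stock F: 52.39 kg
Total batch = 112.2 kg; LOI loss = 12.21 kg

Mid-chain values appear rounded off to 4 significant digits when written out — the working math runs at exact precision at every stage — each reported result receives exactly one rounding; all derived quantities, including totals, the yield, glass mass, LOI, six oxide percentages, are re-derived from the batch weights on 100.0 kg of glass at exact precision as given in either problem or answer.
Oxide mass targets, per 100.0 kg fused product:
  SiO2: 67.18% × 100.0 = 67.18 kg
  Al2O3: 3.157% × 100.0 = 3.157 kg
  ZrO2: 1.158% × 100.0 = 1.158 kg
  K2O: 6.575% × 100.0 = 6.575 kg
  Li2O: 6.653% × 100.0 = 6.653 kg
  TiO2: 15.27% × 100.0 = 15.27 kg
Checking each oxide sum from the weights as reported, on the stated basis (oxide sums agree with the targets up to rounding of the answer):
  SiO2: 1.715·0.3238 + 18.49·0.7840 + 52.39·0.9950 = 67.18 kg (target 67.18 kg)
  Al2O3: 18.49·0.1622 + 52.39·0.003000 = 3.156 kg (target 3.157 kg)
  ZrO2: 1.715·0.6752 = 1.158 kg (target 1.158 kg)
  K2O: 9.701·0.6778 = 6.575 kg (target 6.575 kg)
  Li2O: 14.48·0.4033 + 18.49·0.04390 = 6.651 kg (target 6.653 kg)
  TiO2: 15.43·0.9899 = 15.27 kg (target 15.27 kg)
Auditing the glass mass value: batch Σ − ignition loss = 99.99 kg (the targets, summed, come to 99.99 kg; against the stated basis, 100.0 kg — gaps are rounding artifacts).
Summing the batch: Σ batch = 112.2 kg; LOI loss = Σ batch·LOI = 12.21 kg; glass ÷ batch gives a yield of 89.12%.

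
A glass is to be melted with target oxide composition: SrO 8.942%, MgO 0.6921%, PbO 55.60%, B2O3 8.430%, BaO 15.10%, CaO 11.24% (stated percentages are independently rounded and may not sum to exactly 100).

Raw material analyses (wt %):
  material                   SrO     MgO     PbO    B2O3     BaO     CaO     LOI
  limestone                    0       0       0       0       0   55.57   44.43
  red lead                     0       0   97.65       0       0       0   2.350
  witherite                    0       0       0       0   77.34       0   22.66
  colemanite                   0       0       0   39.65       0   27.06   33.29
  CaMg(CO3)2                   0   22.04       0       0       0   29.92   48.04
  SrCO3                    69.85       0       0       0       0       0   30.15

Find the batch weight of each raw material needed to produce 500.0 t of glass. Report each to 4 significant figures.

All arithmetic runs at full float precision from start to finish — the intermediate values are shown, rounded to 4 significant figures, in the printout; each reported number takes exactly one rounding; derived quantities are carried from the weighed amounts for 500.0 t of glass at full float precision (yield, net glass mass, LOI, totals, the six compositions), exactly as printed in the problem or answer text.
Oxide mass targets, per 500.0 t glass:
  SrO: 8.942% × 500.0 = 44.71 t
  MgO: 0.6921% × 500.0 = 3.460 t
  PbO: 55.60% × 500.0 = 278.0 t
  B2O3: 8.430% × 500.0 = 42.15 t
  BaO: 15.10% × 500.0 = 75.50 t
  CaO: 11.24% × 500.0 = 56.20 t
Sums-versus-targets review with the batch weights as given, for the quoted basis mass (oxide sums agree with the targets net of answer rounding effects):
  SrO: 64.01·0.6985 = 44.71 t (target 44.71 t)
  MgO: 15.70·0.2204 = 3.460 t (target 3.460 t)
  PbO: 284.7·0.9765 = 278.0 t (target 278.0 t)
  B2O3: 106.3·0.3965 = 42.15 t (target 42.15 t)
  BaO: 97.62·0.7734 = 75.50 t (target 75.50 t)
  CaO: 40.91·0.5557 + 106.3·0.2706 + 15.70·0.2992 = 56.20 t (target 56.20 t)
Consistency of the glass mass: the batch minus its LOI: 500.0 t (summing oxide targets gives 500.0 t; against the stated basis, 500.0 t — deltas are rounding alone).
Summing the batch: Σ batch = 609.2 t; ignition loss, Σ(batch × LOI) = 109.2 t; glass ÷ batch gives a yield of 82.07%.

Batch per 500.0 t glass:
  limestone: 40.91 t
  red lead: 284.7 t
  witherite: 97.62 t
  colemanite: 106.3 t
  CaMg(CO3)2: 15.70 t
  SrCO3: 64.01 t
Total batch = 609.2 t; LOI loss = 109.2 t; yield = 82.07%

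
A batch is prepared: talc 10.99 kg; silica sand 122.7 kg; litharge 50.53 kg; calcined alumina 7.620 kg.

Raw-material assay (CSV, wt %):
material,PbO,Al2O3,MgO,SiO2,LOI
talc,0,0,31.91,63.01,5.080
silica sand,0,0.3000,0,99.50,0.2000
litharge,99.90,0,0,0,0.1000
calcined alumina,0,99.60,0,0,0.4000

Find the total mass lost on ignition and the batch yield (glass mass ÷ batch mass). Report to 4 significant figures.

The intermediate values appear, rounded to 4 significant digits, alongside each step; the working math maintains full precision throughout — each reported figure includes exactly one rounding; derived quantities (the four compositions, yield, glass mass, the totals, LOI) are rebuilt in exact precision from the batch weights at 191.0 kg of glass as set out in the problem or answer text.
Per-material ignition loss:
  talc: 10.99 × 0.05080 = 0.5583 kg
  silica sand: 122.7 × 0.002000 = 0.2454 kg
  litharge: 50.53 × 0.001000 = 0.05053 kg
  calcined alumina: 7.620 × 0.004000 = 0.03048 kg
Total LOI = 0.8847 kg
Glass = batch − LOI = 191.8 − 0.8847 = 191.0 kg

LOI loss = 0.8847 kg; glass = 191.0 kg; yield = 99.54%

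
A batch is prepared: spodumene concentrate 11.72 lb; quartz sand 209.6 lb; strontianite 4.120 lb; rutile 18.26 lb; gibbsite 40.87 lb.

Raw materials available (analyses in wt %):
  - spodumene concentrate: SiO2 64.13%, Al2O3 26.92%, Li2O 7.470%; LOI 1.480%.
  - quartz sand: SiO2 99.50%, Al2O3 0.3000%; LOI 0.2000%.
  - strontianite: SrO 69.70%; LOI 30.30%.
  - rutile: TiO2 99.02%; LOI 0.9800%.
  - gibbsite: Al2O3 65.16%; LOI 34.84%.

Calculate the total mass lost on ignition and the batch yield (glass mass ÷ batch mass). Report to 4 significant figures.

All arithmetic keeps exact precision throughout. Values along the way are shown, rounded to 4 significant digits, as written; a single rounding produces every reported value; the derived quantities are carried in full float precision (the five compositions, the totals, ignition loss, glass mass, the yield) from the weighed amounts for 268.3 lb of glass, exactly as printed in question or answer.
Per-material ignition loss:
  spodumene concentrate: 11.72 × 0.01480 = 0.1735 lb
  quartz sand: 209.6 × 0.002000 = 0.4192 lb
  strontianite: 4.120 × 0.3030 = 1.248 lb
  rutile: 18.26 × 0.009800 = 0.1789 lb
  gibbsite: 40.87 × 0.3484 = 14.24 lb
Total LOI = 16.26 lb
Glass = batch − LOI = 284.6 − 16.26 = 268.3 lb

LOI loss = 16.26 lb; glass = 268.3 lb; yield = 94.29%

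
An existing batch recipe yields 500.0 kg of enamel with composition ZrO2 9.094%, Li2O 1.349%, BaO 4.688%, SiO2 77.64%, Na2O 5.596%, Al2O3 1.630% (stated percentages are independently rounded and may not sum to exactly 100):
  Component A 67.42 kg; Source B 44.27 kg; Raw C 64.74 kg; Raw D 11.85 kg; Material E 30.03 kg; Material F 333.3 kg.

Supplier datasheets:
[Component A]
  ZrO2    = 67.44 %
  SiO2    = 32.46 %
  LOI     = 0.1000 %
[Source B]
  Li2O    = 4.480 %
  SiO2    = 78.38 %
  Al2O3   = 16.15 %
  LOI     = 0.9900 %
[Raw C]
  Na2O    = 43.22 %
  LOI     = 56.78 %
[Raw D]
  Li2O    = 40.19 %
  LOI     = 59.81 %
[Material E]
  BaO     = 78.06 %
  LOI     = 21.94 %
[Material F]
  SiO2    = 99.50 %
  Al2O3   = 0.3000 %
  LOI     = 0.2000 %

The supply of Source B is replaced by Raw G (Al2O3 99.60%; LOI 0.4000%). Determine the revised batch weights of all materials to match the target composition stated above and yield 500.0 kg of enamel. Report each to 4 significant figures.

Revised batch per 500.0 kg enamel:
  Component A: 67.42 kg
  Raw G: 7.074 kg
  Raw C: 64.74 kg
  Raw D: 16.78 kg
  Material E: 30.03 kg
  Material F: 368.2 kg
Total batch = 554.2 kg; LOI loss = 54.22 kg

Values along the way are shown rounded to 4 significant figures. Each numeric step runs at exact precision end to end. Exactly one rounding lands on every reported result; the derived quantities (the totals, LOI, six oxide percentages, glass mass, yield) are computed in full float precision using the weight values for 500.0 kg of glass as quoted within either problem or answer.
Oxide mass targets, per 500.0 kg enamel:
  ZrO2: 9.094% × 500.0 = 45.47 kg
  Li2O: 1.349% × 500.0 = 6.745 kg
  BaO: 4.688% × 500.0 = 23.44 kg
  SiO2: 77.64% × 500.0 = 388.2 kg
  Na2O: 5.596% × 500.0 = 27.98 kg
  Al2O3: 1.630% × 500.0 = 8.150 kg
Checking each oxide sum on the weights just shown, under the basis named above (delivered sums recover each target within answer rounding):
  ZrO2: 67.42·0.6744 = 45.47 kg (target 45.47 kg)
  Li2O: 16.78·0.4019 = 6.744 kg (target 6.745 kg)
  BaO: 30.03·0.7806 = 23.44 kg (target 23.44 kg)
  SiO2: 67.42·0.3246 + 368.2·0.9950 = 388.2 kg (target 388.2 kg)
  Na2O: 64.74·0.4322 = 27.98 kg (target 27.98 kg)
  Al2O3: 7.074·0.9960 + 368.2·0.003000 = 8.150 kg (target 8.150 kg)
Glass-mass sanity pass: net batch after ignition = 500.0 kg (the Σ of target masses is 500.0 kg; basis as stated: 500.0 kg — differing by rounding only).
Total batch = Σ batch = 554.2 kg; the LOI term Σ batch·LOI equals 54.22 kg; yield, glass over the total, = 90.22%.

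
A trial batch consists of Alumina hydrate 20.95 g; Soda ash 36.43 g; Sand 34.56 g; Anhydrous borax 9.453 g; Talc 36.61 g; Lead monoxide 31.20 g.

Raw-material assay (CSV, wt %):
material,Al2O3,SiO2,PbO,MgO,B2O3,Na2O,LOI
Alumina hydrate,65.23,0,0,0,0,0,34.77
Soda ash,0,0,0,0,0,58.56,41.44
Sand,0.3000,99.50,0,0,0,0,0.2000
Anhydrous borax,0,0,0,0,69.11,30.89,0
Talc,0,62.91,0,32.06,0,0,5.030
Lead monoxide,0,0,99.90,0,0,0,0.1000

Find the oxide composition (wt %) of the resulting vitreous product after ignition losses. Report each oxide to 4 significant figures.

Glass mass = 144.9 g (batch 169.2 − LOI 24.32).
Composition: Al2O3 9.504%, SiO2 39.63%, PbO 21.51%, MgO 8.101%, B2O3 4.509%, Na2O 16.74%

Working values are displayed, rounded to 4 significant figures, within the worked lines — the whole derivation holds full float precision at all times — each reported figure is rounded exactly once; all derived quantities are carried in full float precision (ignition loss, the six compositions, the totals, net glass mass, the yield) from the weighed amounts per 144.9 g of glass as set out in the problem or answer text.
What the batch supplies per oxide:
  Al2O3: 20.95·0.6523 + 34.56·0.003000 = 13.77 g
  SiO2: 34.56·0.9950 + 36.61·0.6291 = 57.42 g
  PbO: 31.20·0.9990 = 31.17 g
  MgO: 36.61·0.3206 = 11.74 g
  B2O3: 9.453·0.6911 = 6.533 g
  Na2O: 36.43·0.5856 + 9.453·0.3089 = 24.25 g
LOI: 20.95·0.3477 + 36.43·0.4144 + 34.56·0.002000 + 36.61·0.05030 + 31.20·0.001000 = 24.32 g
Resulting glass, batch − LOI: 169.2 − 24.32 = 144.9 g (= Σ oxide masses)
wt %: oxide over glass, times 100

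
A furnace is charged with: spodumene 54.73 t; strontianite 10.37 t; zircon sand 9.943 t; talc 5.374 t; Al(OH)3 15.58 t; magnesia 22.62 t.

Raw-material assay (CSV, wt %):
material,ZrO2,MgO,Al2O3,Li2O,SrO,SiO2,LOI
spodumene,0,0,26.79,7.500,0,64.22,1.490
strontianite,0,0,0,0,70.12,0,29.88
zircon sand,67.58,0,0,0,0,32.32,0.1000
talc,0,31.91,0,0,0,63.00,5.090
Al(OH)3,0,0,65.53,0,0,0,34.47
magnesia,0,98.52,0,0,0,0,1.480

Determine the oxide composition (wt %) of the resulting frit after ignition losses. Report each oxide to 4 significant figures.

Glass mass = 108.7 t (batch 118.6 − LOI 9.903).
Composition: ZrO2 6.181%, MgO 22.08%, Al2O3 22.88%, Li2O 3.776%, SrO 6.689%, SiO2 38.40%

The intermediate values are printed rounded to four significant digits when written out; all arithmetic runs at full float precision from first step to last. A single rounding yields every reported figure — all derived quantities (the six compositions, glass mass, totals, ignition loss, yield) are carried in full precision starting from the weights per 108.7 t of glass as given in the problem or answer text.
Mass of each oxide from the mix:
  ZrO2: 9.943·0.6758 = 6.719 t
  MgO: 5.374·0.3191 + 22.62·0.9852 = 24.00 t
  Al2O3: 54.73·0.2679 + 15.58·0.6553 = 24.87 t
  Li2O: 54.73·0.07500 = 4.105 t
  SrO: 10.37·0.7012 = 7.271 t
  SiO2: 54.73·0.6422 + 9.943·0.3232 + 5.374·0.6300 = 41.75 t
LOI: 54.73·0.01490 + 10.37·0.2988 + 9.943·0.001000 + 5.374·0.05090 + 15.58·0.3447 + 22.62·0.01480 = 9.903 t
batch − LOI leaves glass = 118.6 − 9.903 = 108.7 t (the oxide masses sum to this)
wt % = oxide mass / glass mass × 100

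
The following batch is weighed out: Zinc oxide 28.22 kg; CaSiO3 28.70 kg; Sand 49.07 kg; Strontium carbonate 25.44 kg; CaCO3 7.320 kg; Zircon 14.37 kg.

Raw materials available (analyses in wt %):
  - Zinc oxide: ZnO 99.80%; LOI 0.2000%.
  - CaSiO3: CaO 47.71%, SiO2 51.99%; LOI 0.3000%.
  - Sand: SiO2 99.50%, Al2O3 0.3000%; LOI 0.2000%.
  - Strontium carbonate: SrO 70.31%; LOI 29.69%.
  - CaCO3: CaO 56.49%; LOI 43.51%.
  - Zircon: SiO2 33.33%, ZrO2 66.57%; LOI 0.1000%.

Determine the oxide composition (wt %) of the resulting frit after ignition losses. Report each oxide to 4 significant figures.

All internal work carries full precision from first step to last; intermediates are shown rounded off to 4 significant figures alongside each step; each reported result undergoes a single rounding; the derived quantities are carried from the batch weights at 142.1 kg of glass at full float precision (the totals, six oxide percentages, glass mass, yield, LOI), as given in question or answer.
Oxide-by-oxide delivered mass:
  CaO: 28.70·0.4771 + 7.320·0.5649 = 17.83 kg
  ZnO: 28.22·0.9980 = 28.16 kg
  SiO2: 28.70·0.5199 + 49.07·0.9950 + 14.37·0.3333 = 68.54 kg
  SrO: 25.44·0.7031 = 17.89 kg
  Al2O3: 49.07·0.003000 = 0.1472 kg
  ZrO2: 14.37·0.6657 = 9.566 kg
LOI: 28.22·0.002000 + 28.70·0.003000 + 49.07·0.002000 + 25.44·0.2969 + 7.320·0.4351 + 14.37·0.001000 = 10.99 kg
Glass = total batch minus LOI = 153.1 − 10.99 = 142.1 kg (matching Σ of the oxides)
wt % = 100 × oxide mass / glass mass

Glass mass = 142.1 kg (batch 153.1 − LOI 10.99).
Composition: CaO 12.54%, ZnO 19.82%, SiO2 48.22%, SrO 12.59%, Al2O3 0.1036%, ZrO2 6.731%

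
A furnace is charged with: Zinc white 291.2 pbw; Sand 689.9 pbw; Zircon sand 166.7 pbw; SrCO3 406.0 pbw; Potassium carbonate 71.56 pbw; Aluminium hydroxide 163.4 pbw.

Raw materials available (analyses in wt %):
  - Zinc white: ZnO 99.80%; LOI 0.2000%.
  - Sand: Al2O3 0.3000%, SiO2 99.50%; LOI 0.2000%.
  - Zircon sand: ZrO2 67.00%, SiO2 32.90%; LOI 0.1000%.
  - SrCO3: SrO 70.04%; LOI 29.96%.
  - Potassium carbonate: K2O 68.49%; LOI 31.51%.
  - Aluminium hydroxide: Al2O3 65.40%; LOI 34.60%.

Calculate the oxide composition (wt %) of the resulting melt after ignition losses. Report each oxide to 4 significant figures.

Glass mass = 1586 pbw (batch 1789 − LOI 202.9).
Composition: ZnO 18.32%, ZrO2 7.043%, SrO 17.93%, Al2O3 6.869%, SiO2 46.74%, K2O 3.090%

In-progress results are displayed (rounded to 4 significant digits) between the steps — each numeric step holds exact precision from start to finish; a single rounding completes every reported number. The derived quantities (glass mass, six oxide percentages, LOI, yield, the totals) are computed in full float precision using the weight values for 1586 pbw of glass, precisely as stated by question or answer.
Oxide-by-oxide delivered mass:
  ZnO: 291.2·0.9980 = 290.6 pbw
  ZrO2: 166.7·0.6700 = 111.7 pbw
  SrO: 406.0·0.7004 = 284.4 pbw
  Al2O3: 689.9·0.003000 + 163.4·0.6540 = 108.9 pbw
  SiO2: 689.9·0.9950 + 166.7·0.3290 = 741.3 pbw
  K2O: 71.56·0.6849 = 49.01 pbw
LOI: 291.2·0.002000 + 689.9·0.002000 + 166.7·0.001000 + 406.0·0.2996 + 71.56·0.3151 + 163.4·0.3460 = 202.9 pbw
Resulting glass, batch − LOI: 1789 − 202.9 = 1586 pbw (= the summed oxide contributions)
percent by weight: oxide/glass ×100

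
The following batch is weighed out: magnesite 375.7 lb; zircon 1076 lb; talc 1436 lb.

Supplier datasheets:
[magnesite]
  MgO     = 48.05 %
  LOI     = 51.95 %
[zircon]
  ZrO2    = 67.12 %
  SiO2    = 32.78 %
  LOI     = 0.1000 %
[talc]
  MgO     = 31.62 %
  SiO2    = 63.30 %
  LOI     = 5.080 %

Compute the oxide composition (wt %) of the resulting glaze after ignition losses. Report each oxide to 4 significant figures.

Glass mass = 2618 lb (batch 2888 − LOI 269.2).
Composition: MgO 24.23%, ZrO2 27.58%, SiO2 48.18%

Each numeric step runs at exact precision from first step to last. Intermediates are printed (rounded to four significant figures) within the worked lines. Each reported number takes just one rounding. The derived quantities are rebuilt at full float precision (the totals, LOI, three oxide percentages, glass mass, the yield) using the weight values for 2618 lb of glass, precisely as stated by problem or answer.
What the batch supplies per oxide:
  MgO: 375.7·0.4805 + 1436·0.3162 = 634.6 lb
  ZrO2: 1076·0.6712 = 722.2 lb
  SiO2: 1076·0.3278 + 1436·0.6330 = 1262 lb
LOI: 375.7·0.5195 + 1076·0.001000 + 1436·0.05080 = 269.2 lb
Glass mass = batch − LOI = 2888 − 269.2 = 2618 lb (= Σ oxide masses)
each oxide over glass, ×100, is wt %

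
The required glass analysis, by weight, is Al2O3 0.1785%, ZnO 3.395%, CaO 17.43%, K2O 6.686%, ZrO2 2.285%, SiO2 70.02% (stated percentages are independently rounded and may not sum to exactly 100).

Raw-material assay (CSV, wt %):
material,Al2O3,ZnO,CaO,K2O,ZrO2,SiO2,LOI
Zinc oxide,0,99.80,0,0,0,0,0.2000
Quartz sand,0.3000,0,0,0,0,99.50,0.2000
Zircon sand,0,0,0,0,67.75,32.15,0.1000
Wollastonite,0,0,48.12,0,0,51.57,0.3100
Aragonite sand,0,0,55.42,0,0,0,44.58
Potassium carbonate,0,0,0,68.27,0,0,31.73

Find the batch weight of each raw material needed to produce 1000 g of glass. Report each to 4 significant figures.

Batch per 1000 g glass:
  Zinc oxide: 34.02 g
  Quartz sand: 595.0 g
  Zircon sand: 33.73 g
  Wollastonite: 188.7 g
  Aragonite sand: 150.6 g
  Potassium carbonate: 97.93 g
Total batch = 1100 g; LOI loss = 100.1 g; yield = 90.90%

All arithmetic holds full float precision end to end — intermediates are shown, rounded to four significant figures, as written — a single rounding produces each reported number; the derived quantities (totals, the yield, glass mass, six oxide percentages, LOI) are carried at exact precision starting from the weights at 1000 g of glass, precisely as stated by question or answer.
Per-oxide target masses for 1000 g glass:
  Al2O3: 0.1785% × 1000 = 1.785 g
  ZnO: 3.395% × 1000 = 33.95 g
  CaO: 17.43% × 1000 = 174.3 g
  K2O: 6.686% × 1000 = 66.86 g
  ZrO2: 2.285% × 1000 = 22.85 g
  SiO2: 70.02% × 1000 = 700.2 g
Balance tally, oxide-wise, using the reported weights, under the basis named above (oxide sums agree with the targets net of answer rounding effects):
  Al2O3: 595.0·0.003000 = 1.785 g (target 1.785 g)
  ZnO: 34.02·0.9980 = 33.95 g (target 33.95 g)
  CaO: 188.7·0.4812 + 150.6·0.5542 = 174.3 g (target 174.3 g)
  K2O: 97.93·0.6827 = 66.86 g (target 66.86 g)
  ZrO2: 33.73·0.6775 = 22.85 g (target 22.85 g)
  SiO2: 595.0·0.9950 + 33.73·0.3215 + 188.7·0.5157 = 700.2 g (target 700.2 g)
Glass mass check: total charge less LOI = 999.9 g (the Σ of target masses is 999.9 g; stated basis 1000 g — rounding explains the deltas).
Whole-batch sum: Σ batch = 1100 g; the LOI term Σ batch·LOI equals 100.1 g; as yield: glass ÷ batch → 90.90%.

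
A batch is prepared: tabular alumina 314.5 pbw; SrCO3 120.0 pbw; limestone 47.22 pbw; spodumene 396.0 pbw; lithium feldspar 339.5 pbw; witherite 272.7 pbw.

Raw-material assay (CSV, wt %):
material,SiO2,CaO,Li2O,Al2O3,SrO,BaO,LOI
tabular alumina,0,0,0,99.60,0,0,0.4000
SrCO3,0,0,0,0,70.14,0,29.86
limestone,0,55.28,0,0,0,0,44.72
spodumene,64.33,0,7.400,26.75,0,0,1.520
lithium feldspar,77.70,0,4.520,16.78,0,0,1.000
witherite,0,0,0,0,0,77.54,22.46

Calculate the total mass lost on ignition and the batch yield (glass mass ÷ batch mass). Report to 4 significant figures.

LOI loss = 128.9 pbw; glass = 1361 pbw; yield = 91.35%

The whole derivation maintains exact precision from start to finish — in-progress results are displayed rounded to four significant digits when written out; each reported number is rounded exactly once. All derived quantities (glass mass, LOI, six oxide percentages, yield, totals) are rebuilt in exact precision using the weight values on 1361 pbw of glass as quoted within the problem or the answer.
Per-material ignition loss:
  tabular alumina: 314.5 × 0.004000 = 1.258 pbw
  SrCO3: 120.0 × 0.2986 = 35.83 pbw
  limestone: 47.22 × 0.4472 = 21.12 pbw
  spodumene: 396.0 × 0.01520 = 6.019 pbw
  lithium feldspar: 339.5 × 0.01000 = 3.395 pbw
  witherite: 272.7 × 0.2246 = 61.25 pbw
Total LOI = 128.9 pbw
Glass = batch − LOI = 1490 − 128.9 = 1361 pbw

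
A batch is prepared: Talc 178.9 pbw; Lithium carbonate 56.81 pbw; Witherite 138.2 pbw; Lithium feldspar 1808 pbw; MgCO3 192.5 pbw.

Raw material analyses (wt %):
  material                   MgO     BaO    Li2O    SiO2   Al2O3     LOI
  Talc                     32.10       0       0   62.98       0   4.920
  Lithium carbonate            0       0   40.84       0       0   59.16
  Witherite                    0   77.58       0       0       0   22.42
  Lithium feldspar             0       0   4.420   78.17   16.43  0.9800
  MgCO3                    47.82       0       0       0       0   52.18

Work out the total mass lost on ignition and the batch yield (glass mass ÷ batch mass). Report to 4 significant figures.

LOI loss = 191.6 pbw; glass = 2183 pbw; yield = 91.93%

Mid-chain values appear rounded to 4 significant digits in the printout — all internal work maintains exact precision at every stage — a single rounding completes every reported figure; derived quantities, which include totals, ignition loss, net glass mass, the yield, the five compositions, are carried at full float precision, precisely as stated by the problem or answer text, using the weight values on 2183 pbw of glass.
Per-material ignition loss:
  Talc: 178.9 × 0.04920 = 8.802 pbw
  Lithium carbonate: 56.81 × 0.5916 = 33.61 pbw
  Witherite: 138.2 × 0.2242 = 30.98 pbw
  Lithium feldspar: 1808 × 0.009800 = 17.72 pbw
  MgCO3: 192.5 × 0.5218 = 100.4 pbw
Total LOI = 191.6 pbw
Glass = batch − LOI = 2374 − 191.6 = 2183 pbw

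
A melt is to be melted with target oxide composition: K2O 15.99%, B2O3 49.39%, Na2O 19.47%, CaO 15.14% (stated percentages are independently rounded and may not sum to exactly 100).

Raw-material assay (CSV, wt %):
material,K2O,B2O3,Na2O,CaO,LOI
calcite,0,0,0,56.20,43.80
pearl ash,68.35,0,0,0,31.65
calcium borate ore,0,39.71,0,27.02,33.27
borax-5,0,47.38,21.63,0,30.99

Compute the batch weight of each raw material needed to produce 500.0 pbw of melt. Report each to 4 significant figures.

Mid-chain values are shown, rounded to four significant figures, in the working — the whole derivation maintains full precision at every stage — each reported result takes exactly one rounding — derived quantities (the totals, net glass mass, yield, LOI, four oxide percentages) are re-derived from the batch weights per 500.0 pbw of glass in full float precision, as set out in question or answer.
Target masses of each oxide per 500.0 pbw melt:
  K2O: 15.99% × 500.0 = 79.95 pbw
  B2O3: 49.39% × 500.0 = 247.0 pbw
  Na2O: 19.47% × 500.0 = 97.35 pbw
  CaO: 15.14% × 500.0 = 75.70 pbw
Per-oxide balance check from the weights as reported, at the basis given (sum by sum, the targets are met given rounding of the digits):
  K2O: 117.0·0.6835 = 79.97 pbw (target 79.95 pbw)
  B2O3: 84.88·0.3971 + 450.1·0.4738 = 247.0 pbw (target 247.0 pbw)
  Na2O: 450.1·0.2163 = 97.36 pbw (target 97.35 pbw)
  CaO: 93.89·0.5620 + 84.88·0.2702 = 75.70 pbw (target 75.70 pbw)
Glass-mass closure: net batch after ignition = 500.0 pbw (summing oxide targets gives 500.0 pbw; against the stated basis, 500.0 pbw — gaps are rounding artifacts).
Whole-batch sum: Σ batch = 745.9 pbw; Σ batch·LOI gives LOI loss = 245.9 pbw; as yield: glass ÷ batch → 67.03%.

Batch per 500.0 pbw melt:
  calcite: 93.89 pbw
  pearl ash: 117.0 pbw
  calcium borate ore: 84.88 pbw
  borax-5: 450.1 pbw
Total batch = 745.9 pbw; LOI loss = 245.9 pbw; yield = 67.03%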